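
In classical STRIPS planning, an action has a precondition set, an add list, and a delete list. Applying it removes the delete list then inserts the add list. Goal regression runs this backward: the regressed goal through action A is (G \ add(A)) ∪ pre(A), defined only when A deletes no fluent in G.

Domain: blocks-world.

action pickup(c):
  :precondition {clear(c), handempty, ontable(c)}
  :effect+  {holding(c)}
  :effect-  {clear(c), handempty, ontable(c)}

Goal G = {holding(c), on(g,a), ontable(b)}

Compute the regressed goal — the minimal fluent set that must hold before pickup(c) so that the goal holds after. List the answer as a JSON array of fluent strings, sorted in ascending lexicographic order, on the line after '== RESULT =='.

Regress:
  G ∩ del = {}  (empty — regression defined)
  G \ add = {holding(c), on(g,a), ontable(b)} \ {holding(c)} = {on(g,a), ontable(b)}
  ∪ pre   = {on(g,a), ontable(b)} ∪ {clear(c), handempty, ontable(c)}
          = {clear(c), handempty, on(g,a), ontable(b), ontable(c)}

== RESULT ==
["clear(c)", "handempty", "on(g,a)", "ontable(b)", "ontable(c)"]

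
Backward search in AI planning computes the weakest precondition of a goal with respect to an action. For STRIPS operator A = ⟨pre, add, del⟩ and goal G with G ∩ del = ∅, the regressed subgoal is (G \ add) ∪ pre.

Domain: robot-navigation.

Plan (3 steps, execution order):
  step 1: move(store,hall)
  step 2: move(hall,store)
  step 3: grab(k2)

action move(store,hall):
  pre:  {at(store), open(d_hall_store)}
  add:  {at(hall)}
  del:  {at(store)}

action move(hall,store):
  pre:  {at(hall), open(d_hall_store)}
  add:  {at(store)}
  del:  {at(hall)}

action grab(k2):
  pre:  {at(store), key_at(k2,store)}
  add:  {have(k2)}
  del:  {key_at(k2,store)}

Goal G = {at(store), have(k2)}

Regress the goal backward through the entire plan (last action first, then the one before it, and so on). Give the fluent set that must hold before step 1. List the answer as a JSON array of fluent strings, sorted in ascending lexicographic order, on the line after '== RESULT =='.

Regress step by step:
  through step 3 (grab(k2)): drop {have(k2)}, keep {at(store)}, require {at(store), key_at(k2,store)}
    → {at(store), key_at(k2,store)}
  through step 2 (move(hall,store)): drop {at(store)}, keep {key_at(k2,store)}, require {at(hall), open(d_hall_store)}
    → {at(hall), key_at(k2,store), open(d_hall_store)}
  through step 1 (move(store,hall)): drop {at(hall)}, keep {key_at(k2,store), open(d_hall_store)}, require {at(store), open(d_hall_store)}
    → {at(store), key_at(k2,store), open(d_hall_store)}

== RESULT ==
["at(store)", "key_at(k2,store)", "open(d_hall_store)"]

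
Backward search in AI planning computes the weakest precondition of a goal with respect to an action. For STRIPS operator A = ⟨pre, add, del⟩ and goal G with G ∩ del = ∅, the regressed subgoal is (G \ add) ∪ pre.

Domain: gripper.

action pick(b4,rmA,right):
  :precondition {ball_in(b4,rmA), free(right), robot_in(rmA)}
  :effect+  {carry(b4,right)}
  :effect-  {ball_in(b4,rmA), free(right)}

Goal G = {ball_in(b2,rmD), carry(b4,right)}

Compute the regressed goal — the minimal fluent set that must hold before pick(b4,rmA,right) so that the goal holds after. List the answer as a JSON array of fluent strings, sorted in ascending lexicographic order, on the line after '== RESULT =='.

Compute (G \ add) ∪ pre:
  G ∩ del = {}  (empty — regression defined)
  G \ add = {ball_in(b2,rmD), carry(b4,right)} \ {carry(b4,right)} = {ball_in(b2,rmD)}
  ∪ pre   = {ball_in(b2,rmD)} ∪ {ball_in(b4,rmA), free(right), robot_in(rmA)}
          = {ball_in(b2,rmD), ball_in(b4,rmA), free(right), robot_in(rmA)}

== RESULT ==
["ball_in(b2,rmD)", "ball_in(b4,rmA)", "free(right)", "robot_in(rmA)"]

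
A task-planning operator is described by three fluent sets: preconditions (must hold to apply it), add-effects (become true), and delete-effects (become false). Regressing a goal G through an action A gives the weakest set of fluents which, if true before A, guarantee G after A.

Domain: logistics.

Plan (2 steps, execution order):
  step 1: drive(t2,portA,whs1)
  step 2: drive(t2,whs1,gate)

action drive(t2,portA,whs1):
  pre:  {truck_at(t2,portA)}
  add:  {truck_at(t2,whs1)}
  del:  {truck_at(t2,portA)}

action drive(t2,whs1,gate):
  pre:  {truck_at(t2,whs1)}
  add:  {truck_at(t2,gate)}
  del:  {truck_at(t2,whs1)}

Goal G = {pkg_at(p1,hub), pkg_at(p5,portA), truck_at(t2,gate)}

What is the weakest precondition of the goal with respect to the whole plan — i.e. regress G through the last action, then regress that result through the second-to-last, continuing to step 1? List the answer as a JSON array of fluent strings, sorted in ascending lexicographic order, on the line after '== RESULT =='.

Regress step by step:
  through step 2 (drive(t2,whs1,gate)): drop {truck_at(t2,gate)}, keep {pkg_at(p1,hub), pkg_at(p5,portA)}, require {truck_at(t2,whs1)}
    → {pkg_at(p1,hub), pkg_at(p5,portA), truck_at(t2,whs1)}
  through step 1 (drive(t2,portA,whs1)): drop {truck_at(t2,whs1)}, keep {pkg_at(p1,hub), pkg_at(p5,portA)}, require {truck_at(t2,portA)}
    → {pkg_at(p1,hub), pkg_at(p5,portA), truck_at(t2,portA)}

== RESULT ==
["pkg_at(p1,hub)", "pkg_at(p5,portA)", "truck_at(t2,portA)"]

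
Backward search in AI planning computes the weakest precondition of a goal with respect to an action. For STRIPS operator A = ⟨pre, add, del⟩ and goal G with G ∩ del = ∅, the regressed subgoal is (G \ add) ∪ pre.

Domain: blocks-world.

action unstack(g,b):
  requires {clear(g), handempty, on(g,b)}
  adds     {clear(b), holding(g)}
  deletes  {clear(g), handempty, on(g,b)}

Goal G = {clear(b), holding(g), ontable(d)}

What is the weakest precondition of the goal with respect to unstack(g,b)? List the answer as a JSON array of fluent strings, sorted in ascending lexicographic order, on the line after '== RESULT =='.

Compute (G \ add) ∪ pre:
  G ∩ del = {}  (empty — regression defined)
  G \ add = {clear(b), holding(g), ontable(d)} \ {clear(b), holding(g)} = {ontable(d)}
  ∪ pre   = {ontable(d)} ∪ {clear(g), handempty, on(g,b)}
          = {clear(g), handempty, on(g,b), ontable(d)}

== RESULT ==
["clear(g)", "handempty", "on(g,b)", "ontable(d)"]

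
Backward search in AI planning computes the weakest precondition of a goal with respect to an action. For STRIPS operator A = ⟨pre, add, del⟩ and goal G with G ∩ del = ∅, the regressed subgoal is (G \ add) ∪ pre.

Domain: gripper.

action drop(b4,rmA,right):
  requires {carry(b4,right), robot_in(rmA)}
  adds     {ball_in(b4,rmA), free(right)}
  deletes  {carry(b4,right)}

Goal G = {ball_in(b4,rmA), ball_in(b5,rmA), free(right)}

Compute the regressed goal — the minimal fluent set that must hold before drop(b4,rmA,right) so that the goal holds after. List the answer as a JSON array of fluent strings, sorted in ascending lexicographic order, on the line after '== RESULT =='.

Compute (G \ add) ∪ pre:
  G ∩ del = {}  (empty — regression defined)
  G \ add = {ball_in(b4,rmA), ball_in(b5,rmA), free(right)} \ {ball_in(b4,rmA), free(right)} = {ball_in(b5,rmA)}
  ∪ pre   = {ball_in(b5,rmA)} ∪ {carry(b4,right), robot_in(rmA)}
          = {ball_in(b5,rmA), carry(b4,right), robot_in(rmA)}

== RESULT ==
["ball_in(b5,rmA)", "carry(b4,right)", "robot_in(rmA)"]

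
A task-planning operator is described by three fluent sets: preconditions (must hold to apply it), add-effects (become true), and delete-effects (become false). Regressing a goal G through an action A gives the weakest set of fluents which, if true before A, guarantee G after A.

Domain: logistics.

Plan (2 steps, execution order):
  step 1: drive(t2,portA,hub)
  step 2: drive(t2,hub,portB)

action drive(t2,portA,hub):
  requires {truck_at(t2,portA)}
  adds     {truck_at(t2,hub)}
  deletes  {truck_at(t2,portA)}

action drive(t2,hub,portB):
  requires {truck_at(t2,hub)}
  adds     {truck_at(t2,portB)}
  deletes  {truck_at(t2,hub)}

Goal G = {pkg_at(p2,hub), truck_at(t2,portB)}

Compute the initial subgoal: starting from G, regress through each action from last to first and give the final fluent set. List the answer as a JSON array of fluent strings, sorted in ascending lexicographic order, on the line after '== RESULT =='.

Work backward from the goal:
  through step 2 (drive(t2,hub,portB)): drop {truck_at(t2,portB)}, keep {pkg_at(p2,hub)}, require {truck_at(t2,hub)}
    → {pkg_at(p2,hub), truck_at(t2,hub)}
  through step 1 (drive(t2,portA,hub)): drop {truck_at(t2,hub)}, keep {pkg_at(p2,hub)}, require {truck_at(t2,portA)}
    → {pkg_at(p2,hub), truck_at(t2,portA)}

== RESULT ==
["pkg_at(p2,hub)", "truck_at(t2,portA)"]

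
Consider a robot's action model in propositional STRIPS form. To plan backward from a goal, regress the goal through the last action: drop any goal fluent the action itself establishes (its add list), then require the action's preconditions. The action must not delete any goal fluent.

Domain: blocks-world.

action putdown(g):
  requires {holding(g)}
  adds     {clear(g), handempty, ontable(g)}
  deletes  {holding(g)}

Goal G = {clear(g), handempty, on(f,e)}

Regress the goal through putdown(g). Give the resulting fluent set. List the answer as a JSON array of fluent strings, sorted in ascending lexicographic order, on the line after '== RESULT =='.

Compute (G \ add) ∪ pre:
  G ∩ del = {}  (empty — regression defined)
  G \ add = {clear(g), handempty, on(f,e)} \ {clear(g), handempty, ontable(g)} = {on(f,e)}
  ∪ pre   = {on(f,e)} ∪ {holding(g)}
          = {holding(g), on(f,e)}

== RESULT ==
["holding(g)", "on(f,e)"]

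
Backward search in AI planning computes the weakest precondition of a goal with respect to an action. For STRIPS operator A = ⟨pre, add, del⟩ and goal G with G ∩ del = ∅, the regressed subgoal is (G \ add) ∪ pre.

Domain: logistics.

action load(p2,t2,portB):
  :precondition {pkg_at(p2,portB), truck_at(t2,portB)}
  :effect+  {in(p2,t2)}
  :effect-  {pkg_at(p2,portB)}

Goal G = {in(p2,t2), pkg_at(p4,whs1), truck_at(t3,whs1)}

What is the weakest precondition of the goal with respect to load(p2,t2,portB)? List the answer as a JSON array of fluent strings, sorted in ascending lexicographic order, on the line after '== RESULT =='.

Compute (G \ add) ∪ pre:
  G ∩ del = {}  (empty — regression defined)
  G \ add = {in(p2,t2), pkg_at(p4,whs1), truck_at(t3,whs1)} \ {in(p2,t2)} = {pkg_at(p4,whs1), truck_at(t3,whs1)}
  ∪ pre   = {pkg_at(p4,whs1), truck_at(t3,whs1)} ∪ {pkg_at(p2,portB), truck_at(t2,portB)}
          = {pkg_at(p2,portB), pkg_at(p4,whs1), truck_at(t2,portB), truck_at(t3,whs1)}

== RESULT ==
["pkg_at(p2,portB)", "pkg_at(p4,whs1)", "truck_at(t2,portB)", "truck_at(t3,whs1)"]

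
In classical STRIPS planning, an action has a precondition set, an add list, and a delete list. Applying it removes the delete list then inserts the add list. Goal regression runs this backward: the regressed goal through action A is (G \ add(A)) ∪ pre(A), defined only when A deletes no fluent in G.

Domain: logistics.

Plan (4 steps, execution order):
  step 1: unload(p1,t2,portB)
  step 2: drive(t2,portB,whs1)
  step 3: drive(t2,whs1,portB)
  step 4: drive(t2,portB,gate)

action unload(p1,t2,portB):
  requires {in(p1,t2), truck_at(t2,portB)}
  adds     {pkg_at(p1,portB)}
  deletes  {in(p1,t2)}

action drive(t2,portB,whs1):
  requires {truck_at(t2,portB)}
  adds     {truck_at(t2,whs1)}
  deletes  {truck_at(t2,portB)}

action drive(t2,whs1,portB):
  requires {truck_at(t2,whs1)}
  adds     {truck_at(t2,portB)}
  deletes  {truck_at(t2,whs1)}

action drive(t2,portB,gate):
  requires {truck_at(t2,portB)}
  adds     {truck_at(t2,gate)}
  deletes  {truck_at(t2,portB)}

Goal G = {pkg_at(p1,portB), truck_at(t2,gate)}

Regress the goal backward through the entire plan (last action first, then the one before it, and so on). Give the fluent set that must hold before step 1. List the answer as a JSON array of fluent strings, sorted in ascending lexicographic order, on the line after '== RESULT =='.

Work backward from the goal:
  through step 4 (drive(t2,portB,gate)): drop {truck_at(t2,gate)}, keep {pkg_at(p1,portB)}, require {truck_at(t2,portB)}
    → {pkg_at(p1,portB), truck_at(t2,portB)}
  through step 3 (drive(t2,whs1,portB)): drop {truck_at(t2,portB)}, keep {pkg_at(p1,portB)}, require {truck_at(t2,whs1)}
    → {pkg_at(p1,portB), truck_at(t2,whs1)}
  through step 2 (drive(t2,portB,whs1)): drop {truck_at(t2,whs1)}, keep {pkg_at(p1,portB)}, require {truck_at(t2,portB)}
    → {pkg_at(p1,portB), truck_at(t2,portB)}
  through step 1 (unload(p1,t2,portB)): drop {pkg_at(p1,portB)}, keep {truck_at(t2,portB)}, require {in(p1,t2), truck_at(t2,portB)}
    → {in(p1,t2), truck_at(t2,portB)}

== RESULT ==
["in(p1,t2)", "truck_at(t2,portB)"]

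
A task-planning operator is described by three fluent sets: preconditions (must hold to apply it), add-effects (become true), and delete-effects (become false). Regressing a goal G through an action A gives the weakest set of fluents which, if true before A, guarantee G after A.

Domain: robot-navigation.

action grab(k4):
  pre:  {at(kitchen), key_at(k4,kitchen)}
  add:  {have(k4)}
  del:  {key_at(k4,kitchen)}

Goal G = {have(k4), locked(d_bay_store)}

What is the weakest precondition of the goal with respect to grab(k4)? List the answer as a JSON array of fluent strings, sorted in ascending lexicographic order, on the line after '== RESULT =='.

Compute (G \ add) ∪ pre:
  G ∩ del = {}  (empty — regression defined)
  G \ add = {have(k4), locked(d_bay_store)} \ {have(k4)} = {locked(d_bay_store)}
  ∪ pre   = {locked(d_bay_store)} ∪ {at(kitchen), key_at(k4,kitchen)}
          = {at(kitchen), key_at(k4,kitchen), locked(d_bay_store)}

== RESULT ==
["at(kitchen)", "key_at(k4,kitchen)", "locked(d_bay_store)"]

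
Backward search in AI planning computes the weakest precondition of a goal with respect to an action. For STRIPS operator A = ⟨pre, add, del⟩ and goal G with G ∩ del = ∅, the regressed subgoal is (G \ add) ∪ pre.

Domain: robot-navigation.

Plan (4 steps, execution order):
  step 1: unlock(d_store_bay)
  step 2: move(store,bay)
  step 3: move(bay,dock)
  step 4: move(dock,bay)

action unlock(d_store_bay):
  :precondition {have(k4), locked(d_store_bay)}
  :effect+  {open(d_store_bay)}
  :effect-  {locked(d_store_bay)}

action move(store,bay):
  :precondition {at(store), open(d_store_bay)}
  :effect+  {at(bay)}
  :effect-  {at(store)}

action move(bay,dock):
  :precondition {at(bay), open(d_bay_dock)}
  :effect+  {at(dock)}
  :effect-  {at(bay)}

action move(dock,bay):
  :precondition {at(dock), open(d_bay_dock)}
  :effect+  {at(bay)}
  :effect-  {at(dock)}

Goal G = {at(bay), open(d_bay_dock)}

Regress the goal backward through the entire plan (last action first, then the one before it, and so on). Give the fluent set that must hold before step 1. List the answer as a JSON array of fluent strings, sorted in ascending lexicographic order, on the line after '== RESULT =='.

Work backward from the goal:
  through step 4 (move(dock,bay)): drop {at(bay)}, keep {open(d_bay_dock)}, require {at(dock), open(d_bay_dock)}
    → {at(dock), open(d_bay_dock)}
  through step 3 (move(bay,dock)): drop {at(dock)}, keep {open(d_bay_dock)}, require {at(bay), open(d_bay_dock)}
    → {at(bay), open(d_bay_dock)}
  through step 2 (move(store,bay)): drop {at(bay)}, keep {open(d_bay_dock)}, require {at(store), open(d_store_bay)}
    → {at(store), open(d_bay_dock), open(d_store_bay)}
  through step 1 (unlock(d_store_bay)): drop {open(d_store_bay)}, keep {at(store), open(d_bay_dock)}, require {have(k4), locked(d_store_bay)}
    → {at(store), have(k4), locked(d_store_bay), open(d_bay_dock)}

== RESULT ==
["at(store)", "have(k4)", "locked(d_store_bay)", "open(d_bay_dock)"]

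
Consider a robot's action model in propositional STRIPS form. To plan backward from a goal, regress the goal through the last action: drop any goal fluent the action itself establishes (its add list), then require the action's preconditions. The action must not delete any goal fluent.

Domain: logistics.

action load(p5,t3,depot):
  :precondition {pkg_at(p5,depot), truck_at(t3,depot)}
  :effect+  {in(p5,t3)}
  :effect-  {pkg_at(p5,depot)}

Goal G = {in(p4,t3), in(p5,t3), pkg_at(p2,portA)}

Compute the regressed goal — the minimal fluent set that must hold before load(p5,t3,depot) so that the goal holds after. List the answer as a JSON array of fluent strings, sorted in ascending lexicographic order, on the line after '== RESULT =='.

Regress:
  G ∩ del = {}  (empty — regression defined)
  G \ add = {in(p4,t3), in(p5,t3), pkg_at(p2,portA)} \ {in(p5,t3)} = {in(p4,t3), pkg_at(p2,portA)}
  ∪ pre   = {in(p4,t3), pkg_at(p2,portA)} ∪ {pkg_at(p5,depot), truck_at(t3,depot)}
          = {in(p4,t3), pkg_at(p2,portA), pkg_at(p5,depot), truck_at(t3,depot)}

== RESULT ==
["in(p4,t3)", "pkg_at(p2,portA)", "pkg_at(p5,depot)", "truck_at(t3,depot)"]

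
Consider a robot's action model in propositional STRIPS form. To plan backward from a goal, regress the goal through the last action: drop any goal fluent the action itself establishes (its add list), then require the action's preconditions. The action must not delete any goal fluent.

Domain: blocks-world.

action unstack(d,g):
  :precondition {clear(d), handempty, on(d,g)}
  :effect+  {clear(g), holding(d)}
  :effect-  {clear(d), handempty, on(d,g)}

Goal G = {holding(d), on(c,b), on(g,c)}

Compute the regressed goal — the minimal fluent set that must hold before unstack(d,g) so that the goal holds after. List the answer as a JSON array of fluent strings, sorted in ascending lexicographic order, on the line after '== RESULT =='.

Regress:
  G ∩ del = {}  (empty — regression defined)
  G \ add = {holding(d), on(c,b), on(g,c)} \ {clear(g), holding(d)} = {on(c,b), on(g,c)}
  ∪ pre   = {on(c,b), on(g,c)} ∪ {clear(d), handempty, on(d,g)}
          = {clear(d), handempty, on(c,b), on(d,g), on(g,c)}

== RESULT ==
["clear(d)", "handempty", "on(c,b)", "on(d,g)", "on(g,c)"]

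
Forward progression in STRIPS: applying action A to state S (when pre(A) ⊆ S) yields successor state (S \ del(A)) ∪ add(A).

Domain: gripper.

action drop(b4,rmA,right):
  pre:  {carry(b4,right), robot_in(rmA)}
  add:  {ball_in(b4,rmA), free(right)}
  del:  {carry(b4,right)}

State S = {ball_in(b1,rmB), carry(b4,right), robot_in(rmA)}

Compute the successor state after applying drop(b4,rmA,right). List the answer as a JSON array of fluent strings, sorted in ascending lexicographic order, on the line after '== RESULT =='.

Progress:
  pre ⊆ S: {carry(b4,right), robot_in(rmA)} ⊆ S  — applicable
  S \ del = {ball_in(b1,rmB), robot_in(rmA)}
  ∪ add   = {ball_in(b1,rmB), ball_in(b4,rmA), free(right), robot_in(rmA)}

== RESULT ==
["ball_in(b1,rmB)", "ball_in(b4,rmA)", "free(right)", "robot_in(rmA)"]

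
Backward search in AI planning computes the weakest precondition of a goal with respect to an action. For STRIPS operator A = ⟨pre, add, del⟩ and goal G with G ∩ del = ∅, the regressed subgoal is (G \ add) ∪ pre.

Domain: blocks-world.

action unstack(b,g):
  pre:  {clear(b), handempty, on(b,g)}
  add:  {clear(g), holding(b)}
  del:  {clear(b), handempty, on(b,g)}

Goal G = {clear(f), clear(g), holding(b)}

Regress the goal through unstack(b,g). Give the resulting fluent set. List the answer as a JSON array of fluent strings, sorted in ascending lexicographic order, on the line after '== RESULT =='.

Regress:
  G ∩ del = {}  (empty — regression defined)
  G \ add = {clear(f), clear(g), holding(b)} \ {clear(g), holding(b)} = {clear(f)}
  ∪ pre   = {clear(f)} ∪ {clear(b), handempty, on(b,g)}
          = {clear(b), clear(f), handempty, on(b,g)}

== RESULT ==
["clear(b)", "clear(f)", "handempty", "on(b,g)"]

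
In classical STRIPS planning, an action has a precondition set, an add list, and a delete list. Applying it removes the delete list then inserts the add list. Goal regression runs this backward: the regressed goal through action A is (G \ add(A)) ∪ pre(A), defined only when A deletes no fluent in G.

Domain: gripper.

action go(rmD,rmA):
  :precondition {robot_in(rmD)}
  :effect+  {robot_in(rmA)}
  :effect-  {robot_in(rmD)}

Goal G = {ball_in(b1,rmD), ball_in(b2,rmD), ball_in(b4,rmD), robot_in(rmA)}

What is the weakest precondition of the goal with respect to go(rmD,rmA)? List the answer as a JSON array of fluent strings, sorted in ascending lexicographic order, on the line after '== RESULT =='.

Compute (G \ add) ∪ pre:
  G ∩ del = {}  (empty — regression defined)
  G \ add = {ball_in(b1,rmD), ball_in(b2,rmD), ball_in(b4,rmD), robot_in(rmA)} \ {robot_in(rmA)} = {ball_in(b1,rmD), ball_in(b2,rmD), ball_in(b4,rmD)}
  ∪ pre   = {ball_in(b1,rmD), ball_in(b2,rmD), ball_in(b4,rmD)} ∪ {robot_in(rmD)}
          = {ball_in(b1,rmD), ball_in(b2,rmD), ball_in(b4,rmD), robot_in(rmD)}

== RESULT ==
["ball_in(b1,rmD)", "ball_in(b2,rmD)", "ball_in(b4,rmD)", "robot_in(rmD)"]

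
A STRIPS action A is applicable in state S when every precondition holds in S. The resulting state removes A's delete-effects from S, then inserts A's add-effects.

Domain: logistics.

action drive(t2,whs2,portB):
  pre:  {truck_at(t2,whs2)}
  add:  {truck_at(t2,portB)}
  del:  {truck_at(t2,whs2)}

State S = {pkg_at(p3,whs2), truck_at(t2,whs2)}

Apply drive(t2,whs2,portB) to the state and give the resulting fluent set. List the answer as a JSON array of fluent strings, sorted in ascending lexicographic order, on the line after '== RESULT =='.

Progress:
  pre ⊆ S: {truck_at(t2,whs2)} ⊆ S  — applicable
  S \ del = {pkg_at(p3,whs2)}
  ∪ add   = {pkg_at(p3,whs2), truck_at(t2,portB)}

== RESULT ==
["pkg_at(p3,whs2)", "truck_at(t2,portB)"]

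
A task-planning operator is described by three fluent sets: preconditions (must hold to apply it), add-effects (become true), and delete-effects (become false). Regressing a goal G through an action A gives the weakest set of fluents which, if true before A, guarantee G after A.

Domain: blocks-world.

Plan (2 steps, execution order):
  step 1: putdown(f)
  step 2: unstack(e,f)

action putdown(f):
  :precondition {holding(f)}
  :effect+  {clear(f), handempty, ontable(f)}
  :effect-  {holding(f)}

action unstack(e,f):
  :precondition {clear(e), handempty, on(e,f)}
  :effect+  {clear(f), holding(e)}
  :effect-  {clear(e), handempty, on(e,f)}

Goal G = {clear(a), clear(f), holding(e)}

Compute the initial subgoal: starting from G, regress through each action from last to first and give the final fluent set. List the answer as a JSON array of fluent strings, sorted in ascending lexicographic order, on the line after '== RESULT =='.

Work backward from the goal:
  through step 2 (unstack(e,f)): drop {clear(f), holding(e)}, keep {clear(a)}, require {clear(e), handempty, on(e,f)}
    → {clear(a), clear(e), handempty, on(e,f)}
  through step 1 (putdown(f)): drop {handempty}, keep {clear(a), clear(e), on(e,f)}, require {holding(f)}
    → {clear(a), clear(e), holding(f), on(e,f)}

== RESULT ==
["clear(a)", "clear(e)", "holding(f)", "on(e,f)"]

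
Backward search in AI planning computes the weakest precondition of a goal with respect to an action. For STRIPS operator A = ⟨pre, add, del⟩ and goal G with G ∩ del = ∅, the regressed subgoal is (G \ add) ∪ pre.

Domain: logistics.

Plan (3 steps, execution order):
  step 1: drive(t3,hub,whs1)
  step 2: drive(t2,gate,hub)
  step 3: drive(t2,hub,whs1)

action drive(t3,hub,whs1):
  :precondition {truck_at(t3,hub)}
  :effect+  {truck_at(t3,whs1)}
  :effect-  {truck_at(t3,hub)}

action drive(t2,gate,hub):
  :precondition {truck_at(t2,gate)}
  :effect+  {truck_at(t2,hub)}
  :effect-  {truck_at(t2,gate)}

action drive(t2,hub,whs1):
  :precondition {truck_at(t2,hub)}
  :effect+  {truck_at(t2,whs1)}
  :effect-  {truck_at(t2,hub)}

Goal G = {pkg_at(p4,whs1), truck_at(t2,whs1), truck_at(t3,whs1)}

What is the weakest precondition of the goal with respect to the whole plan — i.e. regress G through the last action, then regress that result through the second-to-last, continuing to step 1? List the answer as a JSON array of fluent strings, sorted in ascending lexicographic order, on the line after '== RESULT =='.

Regress step by step:
  through step 3 (drive(t2,hub,whs1)): drop {truck_at(t2,whs1)}, keep {pkg_at(p4,whs1), truck_at(t3,whs1)}, require {truck_at(t2,hub)}
    → {pkg_at(p4,whs1), truck_at(t2,hub), truck_at(t3,whs1)}
  through step 2 (drive(t2,gate,hub)): drop {truck_at(t2,hub)}, keep {pkg_at(p4,whs1), truck_at(t3,whs1)}, require {truck_at(t2,gate)}
    → {pkg_at(p4,whs1), truck_at(t2,gate), truck_at(t3,whs1)}
  through step 1 (drive(t3,hub,whs1)): drop {truck_at(t3,whs1)}, keep {pkg_at(p4,whs1), truck_at(t2,gate)}, require {truck_at(t3,hub)}
    → {pkg_at(p4,whs1), truck_at(t2,gate), truck_at(t3,hub)}

== RESULT ==
["pkg_at(p4,whs1)", "truck_at(t2,gate)", "truck_at(t3,hub)"]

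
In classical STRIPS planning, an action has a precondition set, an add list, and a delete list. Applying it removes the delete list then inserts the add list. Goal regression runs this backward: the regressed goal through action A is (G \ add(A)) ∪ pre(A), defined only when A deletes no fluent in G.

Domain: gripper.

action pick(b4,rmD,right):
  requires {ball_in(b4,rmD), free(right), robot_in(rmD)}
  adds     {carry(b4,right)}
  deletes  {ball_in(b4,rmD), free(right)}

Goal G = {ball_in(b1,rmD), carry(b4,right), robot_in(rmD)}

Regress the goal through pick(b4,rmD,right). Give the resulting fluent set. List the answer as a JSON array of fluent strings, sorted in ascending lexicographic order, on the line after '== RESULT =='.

Compute (G \ add) ∪ pre:
  G ∩ del = {}  (empty — regression defined)
  G \ add = {ball_in(b1,rmD), carry(b4,right), robot_in(rmD)} \ {carry(b4,right)} = {ball_in(b1,rmD), robot_in(rmD)}
  ∪ pre   = {ball_in(b1,rmD), robot_in(rmD)} ∪ {ball_in(b4,rmD), free(right), robot_in(rmD)}
          = {ball_in(b1,rmD), ball_in(b4,rmD), free(right), robot_in(rmD)}

== RESULT ==
["ball_in(b1,rmD)", "ball_in(b4,rmD)", "free(right)", "robot_in(rmD)"]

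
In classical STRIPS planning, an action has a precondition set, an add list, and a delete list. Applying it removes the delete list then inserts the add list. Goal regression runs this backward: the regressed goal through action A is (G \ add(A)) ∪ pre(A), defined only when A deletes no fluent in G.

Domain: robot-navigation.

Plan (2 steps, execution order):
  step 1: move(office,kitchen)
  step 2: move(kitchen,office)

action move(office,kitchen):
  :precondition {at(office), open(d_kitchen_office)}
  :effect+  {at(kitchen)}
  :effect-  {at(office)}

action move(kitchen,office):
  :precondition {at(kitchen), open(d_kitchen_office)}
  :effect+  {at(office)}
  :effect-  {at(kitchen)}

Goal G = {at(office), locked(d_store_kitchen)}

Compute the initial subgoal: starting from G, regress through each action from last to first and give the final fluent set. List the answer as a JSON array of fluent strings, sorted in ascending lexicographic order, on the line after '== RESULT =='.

Regress step by step:
  through step 2 (move(kitchen,office)): drop {at(office)}, keep {locked(d_store_kitchen)}, require {at(kitchen), open(d_kitchen_office)}
    → {at(kitchen), locked(d_store_kitchen), open(d_kitchen_office)}
  through step 1 (move(office,kitchen)): drop {at(kitchen)}, keep {locked(d_store_kitchen), open(d_kitchen_office)}, require {at(office), open(d_kitchen_office)}
    → {at(office), locked(d_store_kitchen), open(d_kitchen_office)}

== RESULT ==
["at(office)", "locked(d_store_kitchen)", "open(d_kitchen_office)"]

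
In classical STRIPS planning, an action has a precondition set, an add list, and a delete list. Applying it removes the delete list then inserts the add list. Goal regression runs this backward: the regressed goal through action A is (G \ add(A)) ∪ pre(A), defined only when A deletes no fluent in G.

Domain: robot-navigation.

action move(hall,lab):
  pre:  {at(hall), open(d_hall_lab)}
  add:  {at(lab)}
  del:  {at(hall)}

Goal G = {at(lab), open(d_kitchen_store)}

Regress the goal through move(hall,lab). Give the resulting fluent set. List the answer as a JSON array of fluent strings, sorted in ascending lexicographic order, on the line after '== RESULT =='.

Compute (G \ add) ∪ pre:
  G ∩ del = {}  (empty — regression defined)
  G \ add = {at(lab), open(d_kitchen_store)} \ {at(lab)} = {open(d_kitchen_store)}
  ∪ pre   = {open(d_kitchen_store)} ∪ {at(hall), open(d_hall_lab)}
          = {at(hall), open(d_hall_lab), open(d_kitchen_store)}

== RESULT ==
["at(hall)", "open(d_hall_lab)", "open(d_kitchen_store)"]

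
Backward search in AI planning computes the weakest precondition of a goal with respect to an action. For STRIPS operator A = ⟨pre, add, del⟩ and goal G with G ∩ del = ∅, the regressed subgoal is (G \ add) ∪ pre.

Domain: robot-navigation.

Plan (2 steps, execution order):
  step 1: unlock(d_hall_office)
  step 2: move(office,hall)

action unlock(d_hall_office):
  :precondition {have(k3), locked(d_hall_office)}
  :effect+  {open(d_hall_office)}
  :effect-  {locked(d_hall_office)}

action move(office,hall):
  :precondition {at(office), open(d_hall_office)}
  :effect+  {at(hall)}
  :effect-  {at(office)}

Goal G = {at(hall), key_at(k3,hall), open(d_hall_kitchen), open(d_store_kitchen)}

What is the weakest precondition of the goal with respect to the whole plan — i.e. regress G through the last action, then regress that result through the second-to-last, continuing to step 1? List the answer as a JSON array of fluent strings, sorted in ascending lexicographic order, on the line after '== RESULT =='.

Regress step by step:
  through step 2 (move(office,hall)): drop {at(hall)}, keep {key_at(k3,hall), open(d_hall_kitchen), open(d_store_kitchen)}, require {at(office), open(d_hall_office)}
    → {at(office), key_at(k3,hall), open(d_hall_kitchen), open(d_hall_office), open(d_store_kitchen)}
  through step 1 (unlock(d_hall_office)): drop {open(d_hall_office)}, keep {at(office), key_at(k3,hall), open(d_hall_kitchen), open(d_store_kitchen)}, require {have(k3), locked(d_hall_office)}
    → {at(office), have(k3), key_at(k3,hall), locked(d_hall_office), open(d_hall_kitchen), open(d_store_kitchen)}

== RESULT ==
["at(office)", "have(k3)", "key_at(k3,hall)", "locked(d_hall_office)", "open(d_hall_kitchen)", "open(d_store_kitchen)"]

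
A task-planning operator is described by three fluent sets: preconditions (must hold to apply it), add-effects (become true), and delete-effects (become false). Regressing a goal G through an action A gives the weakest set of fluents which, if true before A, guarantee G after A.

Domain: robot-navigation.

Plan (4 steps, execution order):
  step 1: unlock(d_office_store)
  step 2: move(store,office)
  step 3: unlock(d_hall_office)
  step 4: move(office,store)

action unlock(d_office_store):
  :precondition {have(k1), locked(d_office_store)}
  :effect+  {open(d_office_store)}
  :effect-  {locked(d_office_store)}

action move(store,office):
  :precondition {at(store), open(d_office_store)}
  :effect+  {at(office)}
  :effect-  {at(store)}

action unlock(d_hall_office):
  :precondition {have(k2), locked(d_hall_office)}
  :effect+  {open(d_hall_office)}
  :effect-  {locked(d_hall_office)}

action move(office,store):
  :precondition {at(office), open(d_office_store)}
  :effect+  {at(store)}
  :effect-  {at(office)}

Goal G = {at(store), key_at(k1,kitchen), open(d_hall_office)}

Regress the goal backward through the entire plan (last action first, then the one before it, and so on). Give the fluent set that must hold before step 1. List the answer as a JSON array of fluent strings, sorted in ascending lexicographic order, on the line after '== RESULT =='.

Work backward from the goal:
  through step 4 (move(office,store)): drop {at(store)}, keep {key_at(k1,kitchen), open(d_hall_office)}, require {at(office), open(d_office_store)}
    → {at(office), key_at(k1,kitchen), open(d_hall_office), open(d_office_store)}
  through step 3 (unlock(d_hall_office)): drop {open(d_hall_office)}, keep {at(office), key_at(k1,kitchen), open(d_office_store)}, require {have(k2), locked(d_hall_office)}
    → {at(office), have(k2), key_at(k1,kitchen), locked(d_hall_office), open(d_office_store)}
  through step 2 (move(store,office)): drop {at(office)}, keep {have(k2), key_at(k1,kitchen), locked(d_hall_office), open(d_office_store)}, require {at(store), open(d_office_store)}
    → {at(store), have(k2), key_at(k1,kitchen), locked(d_hall_office), open(d_office_store)}
  through step 1 (unlock(d_office_store)): drop {open(d_office_store)}, keep {at(store), have(k2), key_at(k1,kitchen), locked(d_hall_office)}, require {have(k1), locked(d_office_store)}
    → {at(store), have(k1), have(k2), key_at(k1,kitchen), locked(d_hall_office), locked(d_office_store)}

== RESULT ==
["at(store)", "have(k1)", "have(k2)", "key_at(k1,kitchen)", "locked(d_hall_office)", "locked(d_office_store)"]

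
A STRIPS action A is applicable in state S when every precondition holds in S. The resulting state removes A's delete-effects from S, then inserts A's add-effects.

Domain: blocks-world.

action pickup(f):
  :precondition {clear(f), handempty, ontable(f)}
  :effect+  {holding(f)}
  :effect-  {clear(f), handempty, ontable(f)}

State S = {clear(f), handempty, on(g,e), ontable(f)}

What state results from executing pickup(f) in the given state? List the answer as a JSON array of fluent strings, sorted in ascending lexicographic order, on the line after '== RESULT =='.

Progress:
  pre ⊆ S: {clear(f), handempty, ontable(f)} ⊆ S  — applicable
  S \ del = {on(g,e)}
  ∪ add   = {holding(f), on(g,e)}

== RESULT ==
["holding(f)", "on(g,e)"]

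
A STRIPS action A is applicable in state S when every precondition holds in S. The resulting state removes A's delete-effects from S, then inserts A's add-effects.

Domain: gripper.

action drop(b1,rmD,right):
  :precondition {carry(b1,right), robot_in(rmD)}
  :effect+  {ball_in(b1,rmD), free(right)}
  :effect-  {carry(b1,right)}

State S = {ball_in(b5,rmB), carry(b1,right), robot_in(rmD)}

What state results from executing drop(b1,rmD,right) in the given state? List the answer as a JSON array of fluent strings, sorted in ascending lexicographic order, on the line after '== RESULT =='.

Progress:
  pre ⊆ S: {carry(b1,right), robot_in(rmD)} ⊆ S  — applicable
  S \ del = {ball_in(b5,rmB), robot_in(rmD)}
  ∪ add   = {ball_in(b1,rmD), ball_in(b5,rmB), free(right), robot_in(rmD)}

== RESULT ==
["ball_in(b1,rmD)", "ball_in(b5,rmB)", "free(right)", "robot_in(rmD)"]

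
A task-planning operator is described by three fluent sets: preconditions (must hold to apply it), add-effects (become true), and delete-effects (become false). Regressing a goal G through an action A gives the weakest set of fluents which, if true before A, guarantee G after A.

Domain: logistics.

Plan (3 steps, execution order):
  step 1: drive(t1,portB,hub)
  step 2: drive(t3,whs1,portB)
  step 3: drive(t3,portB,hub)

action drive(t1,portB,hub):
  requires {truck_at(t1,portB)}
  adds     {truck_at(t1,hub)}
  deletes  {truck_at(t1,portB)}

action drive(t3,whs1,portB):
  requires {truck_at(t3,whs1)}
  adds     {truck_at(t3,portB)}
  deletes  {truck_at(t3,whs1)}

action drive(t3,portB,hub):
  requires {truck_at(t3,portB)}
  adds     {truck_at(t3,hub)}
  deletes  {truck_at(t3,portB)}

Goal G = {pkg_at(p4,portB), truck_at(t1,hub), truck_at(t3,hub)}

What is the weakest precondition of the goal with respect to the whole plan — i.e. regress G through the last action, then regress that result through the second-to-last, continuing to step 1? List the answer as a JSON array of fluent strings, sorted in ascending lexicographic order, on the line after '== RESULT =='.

Regress step by step:
  through step 3 (drive(t3,portB,hub)): drop {truck_at(t3,hub)}, keep {pkg_at(p4,portB), truck_at(t1,hub)}, require {truck_at(t3,portB)}
    → {pkg_at(p4,portB), truck_at(t1,hub), truck_at(t3,portB)}
  through step 2 (drive(t3,whs1,portB)): drop {truck_at(t3,portB)}, keep {pkg_at(p4,portB), truck_at(t1,hub)}, require {truck_at(t3,whs1)}
    → {pkg_at(p4,portB), truck_at(t1,hub), truck_at(t3,whs1)}
  through step 1 (drive(t1,portB,hub)): drop {truck_at(t1,hub)}, keep {pkg_at(p4,portB), truck_at(t3,whs1)}, require {truck_at(t1,portB)}
    → {pkg_at(p4,portB), truck_at(t1,portB), truck_at(t3,whs1)}

== RESULT ==
["pkg_at(p4,portB)", "truck_at(t1,portB)", "truck_at(t3,whs1)"]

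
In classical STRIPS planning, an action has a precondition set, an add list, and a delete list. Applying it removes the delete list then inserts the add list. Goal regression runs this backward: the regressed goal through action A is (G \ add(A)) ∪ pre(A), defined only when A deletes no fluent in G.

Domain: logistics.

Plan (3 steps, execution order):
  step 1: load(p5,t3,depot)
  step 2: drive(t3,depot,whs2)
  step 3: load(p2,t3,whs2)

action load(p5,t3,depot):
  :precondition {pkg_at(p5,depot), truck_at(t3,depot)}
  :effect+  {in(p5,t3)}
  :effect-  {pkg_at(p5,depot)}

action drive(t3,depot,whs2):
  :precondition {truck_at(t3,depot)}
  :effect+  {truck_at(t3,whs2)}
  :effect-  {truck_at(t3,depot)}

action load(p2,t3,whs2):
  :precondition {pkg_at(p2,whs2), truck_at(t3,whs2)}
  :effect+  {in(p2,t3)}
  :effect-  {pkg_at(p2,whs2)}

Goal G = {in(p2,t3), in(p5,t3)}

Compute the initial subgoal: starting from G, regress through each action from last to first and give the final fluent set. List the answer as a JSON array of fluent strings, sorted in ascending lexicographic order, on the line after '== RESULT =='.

Regress step by step:
  through step 3 (load(p2,t3,whs2)): drop {in(p2,t3)}, keep {in(p5,t3)}, require {pkg_at(p2,whs2), truck_at(t3,whs2)}
    → {in(p5,t3), pkg_at(p2,whs2), truck_at(t3,whs2)}
  through step 2 (drive(t3,depot,whs2)): drop {truck_at(t3,whs2)}, keep {in(p5,t3), pkg_at(p2,whs2)}, require {truck_at(t3,depot)}
    → {in(p5,t3), pkg_at(p2,whs2), truck_at(t3,depot)}
  through step 1 (load(p5,t3,depot)): drop {in(p5,t3)}, keep {pkg_at(p2,whs2), truck_at(t3,depot)}, require {pkg_at(p5,depot), truck_at(t3,depot)}
    → {pkg_at(p2,whs2), pkg_at(p5,depot), truck_at(t3,depot)}

== RESULT ==
["pkg_at(p2,whs2)", "pkg_at(p5,depot)", "truck_at(t3,depot)"]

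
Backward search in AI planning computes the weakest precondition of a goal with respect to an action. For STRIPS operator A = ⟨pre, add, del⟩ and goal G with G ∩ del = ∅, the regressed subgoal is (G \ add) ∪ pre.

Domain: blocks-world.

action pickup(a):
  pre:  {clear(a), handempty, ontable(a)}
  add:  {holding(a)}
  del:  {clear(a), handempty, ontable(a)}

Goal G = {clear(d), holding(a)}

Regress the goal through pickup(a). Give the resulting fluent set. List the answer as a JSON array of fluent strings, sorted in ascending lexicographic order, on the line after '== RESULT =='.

Compute (G \ add) ∪ pre:
  G ∩ del = {}  (empty — regression defined)
  G \ add = {clear(d), holding(a)} \ {holding(a)} = {clear(d)}
  ∪ pre   = {clear(d)} ∪ {clear(a), handempty, ontable(a)}
          = {clear(a), clear(d), handempty, ontable(a)}

== RESULT ==
["clear(a)", "clear(d)", "handempty", "ontable(a)"]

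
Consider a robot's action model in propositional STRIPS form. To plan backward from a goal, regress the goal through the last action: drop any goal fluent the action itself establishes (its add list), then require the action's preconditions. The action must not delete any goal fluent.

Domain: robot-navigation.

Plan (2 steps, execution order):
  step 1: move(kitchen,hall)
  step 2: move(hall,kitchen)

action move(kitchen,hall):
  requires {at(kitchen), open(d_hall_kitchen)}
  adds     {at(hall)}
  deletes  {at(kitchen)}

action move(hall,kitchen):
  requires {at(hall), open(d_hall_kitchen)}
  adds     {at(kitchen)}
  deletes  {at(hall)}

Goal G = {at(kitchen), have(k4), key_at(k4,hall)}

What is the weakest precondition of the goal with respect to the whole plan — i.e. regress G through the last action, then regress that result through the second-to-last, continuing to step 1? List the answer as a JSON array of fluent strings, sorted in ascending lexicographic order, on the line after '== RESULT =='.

Work backward from the goal:
  through step 2 (move(hall,kitchen)): drop {at(kitchen)}, keep {have(k4), key_at(k4,hall)}, require {at(hall), open(d_hall_kitchen)}
    → {at(hall), have(k4), key_at(k4,hall), open(d_hall_kitchen)}
  through step 1 (move(kitchen,hall)): drop {at(hall)}, keep {have(k4), key_at(k4,hall), open(d_hall_kitchen)}, require {at(kitchen), open(d_hall_kitchen)}
    → {at(kitchen), have(k4), key_at(k4,hall), open(d_hall_kitchen)}

== RESULT ==
["at(kitchen)", "have(k4)", "key_at(k4,hall)", "open(d_hall_kitchen)"]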